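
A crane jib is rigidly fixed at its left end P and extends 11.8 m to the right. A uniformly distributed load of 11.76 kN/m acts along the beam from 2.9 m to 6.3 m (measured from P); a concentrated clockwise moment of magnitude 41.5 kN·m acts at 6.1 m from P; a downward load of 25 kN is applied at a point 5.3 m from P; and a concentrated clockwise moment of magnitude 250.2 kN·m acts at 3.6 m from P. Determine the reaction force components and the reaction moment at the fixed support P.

Resultant of the distributed load: 11.76 × 3.4 = 39.984 kN at 4.6 m from P.
ΣF_x = 0: P_x = 0.
ΣF_y = 0: P_y − 11.76·3.4 − 25 = 0 → P_y = 64.98 kN.
ΣM about P: M_P − (11.76·3.4)·4.6 − 41.5 − 25·5.3 − 250.2 = 0 → M_P = 608.1 kN·m.

P_x = 0, P_y = 64.98 kN, M_P = 608.1 kN·m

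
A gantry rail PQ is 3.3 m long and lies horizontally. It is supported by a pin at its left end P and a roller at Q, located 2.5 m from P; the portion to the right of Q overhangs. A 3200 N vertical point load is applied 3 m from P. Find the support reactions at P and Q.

Moments about P: Q_y·2.5 − 3200·3 = 0 → Q_y = 9600/2.5 = 3840 N.
ΣF_y = 0: P_y + 3840 − 3200 = 0 → P_y = -640.0 N.
ΣF_x = 0: no horizontal applied forces, so P_x = 0.

P_x = 0, P_y = -640.0 N, Q_y = 3840 N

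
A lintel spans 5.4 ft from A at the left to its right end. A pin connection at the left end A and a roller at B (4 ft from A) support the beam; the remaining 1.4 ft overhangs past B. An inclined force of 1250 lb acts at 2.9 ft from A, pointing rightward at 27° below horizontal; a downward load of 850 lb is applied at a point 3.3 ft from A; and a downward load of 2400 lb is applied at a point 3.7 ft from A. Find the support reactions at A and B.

ΣM about A: B_y·4 − 1250·sin27°·2.9 − 850·3.3 − 2400·3.7 = 0 → B_y = 13330.7/4 = 3332.68 ≈ 3333 lb.
ΣF_y = 0: A_y + 3332.68 − 1250·sin27° − 850 − 2400 = 0 → A_y = 484.8 lb.
ΣF_x = 0: A_x + 1250·cos27° = 0 → A_x = -1114 lb.

A_x = -1114 lb, A_y = 484.8 lb, B_y = 3333 lb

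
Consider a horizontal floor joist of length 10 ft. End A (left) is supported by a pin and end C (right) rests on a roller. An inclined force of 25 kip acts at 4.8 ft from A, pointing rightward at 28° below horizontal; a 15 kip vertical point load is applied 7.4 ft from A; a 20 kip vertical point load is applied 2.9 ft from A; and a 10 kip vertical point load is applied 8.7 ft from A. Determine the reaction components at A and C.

Taking moments about A: C_y·10 − 25·sin28°·4.8 − 15·7.4 − 20·2.9 − 10·8.7 = 0 → C_y = 312.337/10 = 31.2337 ≈ 31.23 kip.
ΣF_y = 0: A_y + 31.2337 − 25·sin28° − 15 − 20 − 10 = 0 → A_y = 25.50 kip.
ΣF_x = 0: A_x + 25·cos28° = 0 → A_x = -22.07 kip.

A_x = -22.07 kip, A_y = 25.50 kip, C_y = 31.23 kip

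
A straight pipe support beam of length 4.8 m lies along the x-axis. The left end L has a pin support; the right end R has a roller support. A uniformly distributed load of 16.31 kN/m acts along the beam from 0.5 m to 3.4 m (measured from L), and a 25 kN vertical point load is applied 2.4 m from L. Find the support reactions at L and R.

L_x = 0, L_y = 40.58 kN, R_y = 31.72 kN

Resultant of the distributed load: 16.31 × 2.9 = 47.299 kN at 1.95 m from L.
ΣM about L: R_y·4.8 − (16.31·2.9)·1.95 − 25·2.4 = 0 → R_y = 152.23305/4.8 = 31.7152 ≈ 31.72 kN.
ΣF_y = 0: L_y + 31.7152 − 16.31·2.9 − 25 = 0 → L_y = 40.58 kN.
ΣF_x = 0: no horizontal applied forces, so L_x = 0.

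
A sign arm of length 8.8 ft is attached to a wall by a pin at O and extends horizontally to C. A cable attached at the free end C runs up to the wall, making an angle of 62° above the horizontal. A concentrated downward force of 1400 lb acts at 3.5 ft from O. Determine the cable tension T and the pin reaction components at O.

ΣM about O: T·sin62°·8.8 − 1400·3.5 = 0 → T = 4900/(8.8·0.882948) = 630.635 ≈ 630.6 lb.
ΣF_x = 0: O_x − T·cos62° = 0 → O_x = 630.635 × 0.469472 = 296.1 lb.
ΣF_y = 0: O_y + T·sin62° − 1400 = 0 → O_y = 1400 − 630.635 × 0.882948 = 843.2 lb.

T = 630.6 lb, O_x = 296.1 lb, O_y = 843.2 lb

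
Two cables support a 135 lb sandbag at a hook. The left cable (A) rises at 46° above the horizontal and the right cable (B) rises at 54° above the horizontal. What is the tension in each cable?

ΣF_x = 0: −T_A·cos46° + T_B·cos54° = 0 → T_B = 1.18182·T_A.
ΣF_y = 0: T_A·sin46° + T_B·sin54° = 135.
Substitute: T_A·(0.71934 + 1.18182·0.809017) = 135 → T_A = 80.5752 ≈ 80.58 lb.
Then T_B = 1.18182 × 80.5752 = 95.23 lb.

T_A = 80.58 lb, T_B = 95.23 lb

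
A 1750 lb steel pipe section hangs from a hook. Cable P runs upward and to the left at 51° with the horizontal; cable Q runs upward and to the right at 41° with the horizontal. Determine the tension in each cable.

ΣF_x = 0: −T_P·cos51° + T_Q·cos41° = 0 → T_Q = 0.833858·T_P.
ΣF_y = 0: T_P·sin51° + T_Q·sin41° = 1750.
Substitute: T_P·(0.777146 + 0.833858·0.656059) = 1750 → T_P = 1321.55 ≈ 1322 lb.
Then T_Q = 0.833858 × 1321.55 = 1102 lb.

T_P = 1322 lb, T_Q = 1102 lb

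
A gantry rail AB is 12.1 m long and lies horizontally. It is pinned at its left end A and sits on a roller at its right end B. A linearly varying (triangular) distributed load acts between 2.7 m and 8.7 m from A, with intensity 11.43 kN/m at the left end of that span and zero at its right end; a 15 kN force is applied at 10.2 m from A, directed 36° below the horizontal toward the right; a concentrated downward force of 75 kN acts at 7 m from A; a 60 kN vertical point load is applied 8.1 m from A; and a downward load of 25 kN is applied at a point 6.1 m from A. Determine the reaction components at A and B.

A_x = -12.14 kN, A_y = 86.20 kN, B_y = 116.9 kN

Resultant of the triangular load: ½ × 11.43 × 6 = 34.29 kN, acting at 4.7 m from A (one-third of the span from the peak).
ΣM about A: B_y·12.1 − (½·11.43·6)·4.7 − 15·sin36°·10.2 − 75·7 − 60·8.1 − 25·6.1 = 0 → B_y = 1414.59/12.1 = 116.908 ≈ 116.9 kN.
ΣF_y = 0: A_y + 116.908 − ½·11.43·6 − 15·sin36° − 75 − 60 − 25 = 0 → A_y = 86.20 kN.
ΣF_x = 0: A_x + 15·cos36° = 0 → A_x = -12.14 kN.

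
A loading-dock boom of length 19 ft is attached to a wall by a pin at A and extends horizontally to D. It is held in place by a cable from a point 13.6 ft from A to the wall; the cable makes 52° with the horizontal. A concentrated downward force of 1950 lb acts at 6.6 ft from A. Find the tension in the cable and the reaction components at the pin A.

ΣM about A: T·sin52°·13.6 − 1950·6.6 = 0 → T = 12870/(13.6·0.788011) = 1200.9 ≈ 1201 lb.
ΣF_x = 0: A_x − T·cos52° = 0 → A_x = 1200.9 × 0.615661 = 739.3 lb.
ΣF_y = 0: A_y + T·sin52° − 1950 = 0 → A_y = 1950 − 1200.9 × 0.788011 = 1004 lb.

T = 1201 lb, A_x = 739.3 lb, A_y = 1004 lb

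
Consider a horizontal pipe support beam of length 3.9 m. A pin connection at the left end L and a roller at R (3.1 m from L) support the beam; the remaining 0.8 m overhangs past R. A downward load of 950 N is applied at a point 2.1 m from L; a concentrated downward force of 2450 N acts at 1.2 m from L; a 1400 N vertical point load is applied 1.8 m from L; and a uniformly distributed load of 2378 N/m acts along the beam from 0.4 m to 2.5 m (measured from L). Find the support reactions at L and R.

Resultant of the distributed load: 2378 × 2.1 = 4993.8 N at 1.45 m from L.
ΣM about L: R_y·3.1 − 950·2.1 − 2450·1.2 − 1400·1.8 − (2378·2.1)·1.45 = 0 → R_y = 14696.01/3.1 = 4740.65 ≈ 4741 N.
ΣF_y = 0: L_y + 4740.65 − 950 − 2450 − 1400 − 2378·2.1 = 0 → L_y = 5053 N.
ΣF_x = 0: no horizontal applied forces, so L_x = 0.

L_x = 0, L_y = 5053 N, R_y = 4741 N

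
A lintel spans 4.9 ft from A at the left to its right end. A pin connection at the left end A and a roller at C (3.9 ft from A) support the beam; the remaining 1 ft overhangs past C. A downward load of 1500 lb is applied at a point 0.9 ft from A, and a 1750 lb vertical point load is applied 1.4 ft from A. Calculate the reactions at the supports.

Moments about A: C_y·3.9 − 1500·0.9 − 1750·1.4 = 0 → C_y = 3800/3.9 = 974.359 ≈ 974.4 lb.
ΣF_y = 0: A_y + 974.359 − 1500 − 1750 = 0 → A_y = 2276 lb.
ΣF_x = 0: no horizontal applied forces, so A_x = 0.

A_x = 0, A_y = 2276 lb, C_y = 974.4 lb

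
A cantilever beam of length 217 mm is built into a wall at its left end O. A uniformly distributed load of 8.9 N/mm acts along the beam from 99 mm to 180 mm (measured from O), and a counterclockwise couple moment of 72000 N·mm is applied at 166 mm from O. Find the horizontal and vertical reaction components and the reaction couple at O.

O_x = 0, O_y = 720.9 N, M_O = 28570 N·mm

Resultant of the distributed load: 8.9 × 81 = 720.9 N at 139.5 mm from O.
ΣF_x = 0: O_x = 0.
ΣF_y = 0: O_y − 8.9·81 = 0 → O_y = 720.9 N.
ΣM about O: M_O − (8.9·81)·139.5 + 72000 = 0 → M_O = 28570 N·mm.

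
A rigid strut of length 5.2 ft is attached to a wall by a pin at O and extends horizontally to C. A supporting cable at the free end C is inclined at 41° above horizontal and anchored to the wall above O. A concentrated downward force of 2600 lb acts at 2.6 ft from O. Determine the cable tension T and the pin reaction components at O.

T = 1982 lb, O_x = 1495 lb, O_y = 1300 lb

ΣM about O: T·sin41°·5.2 − 2600·2.6 = 0 → T = 6760/(5.2·0.656059) = 1981.53 ≈ 1982 lb.
ΣF_x = 0: O_x − T·cos41° = 0 → O_x = 1981.53 × 0.75471 = 1495 lb.
ΣF_y = 0: O_y + T·sin41° − 2600 = 0 → O_y = 2600 − 1981.53 × 0.656059 = 1300 lb.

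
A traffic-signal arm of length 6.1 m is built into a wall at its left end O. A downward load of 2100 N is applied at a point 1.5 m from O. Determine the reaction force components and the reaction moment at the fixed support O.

ΣF_x = 0: O_x = 0.
ΣF_y = 0: O_y − 2100 = 0 → O_y = 2100 N.
ΣM about O: M_O − 2100·1.5 = 0 → M_O = 3150 N·m.

O_x = 0, O_y = 2100 N, M_O = 3150 N·m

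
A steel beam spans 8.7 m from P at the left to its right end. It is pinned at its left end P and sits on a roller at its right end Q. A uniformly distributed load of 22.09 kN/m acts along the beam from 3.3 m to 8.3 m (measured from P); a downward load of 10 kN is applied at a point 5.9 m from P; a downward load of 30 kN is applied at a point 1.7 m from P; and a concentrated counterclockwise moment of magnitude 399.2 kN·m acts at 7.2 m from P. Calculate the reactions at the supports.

Resultant of the distributed load: 22.09 × 5 = 110.45 kN at 5.8 m from P.
ΣM about P: Q_y·8.7 − (22.09·5)·5.8 − 10·5.9 − 30·1.7 + 399.2 = 0 → Q_y = 351.41/8.7 = 40.392 ≈ 40.39 kN.
ΣF_y = 0: P_y + 40.392 − 22.09·5 − 10 − 30 = 0 → P_y = 110.1 kN.
ΣF_x = 0: no horizontal applied forces, so P_x = 0.

P_x = 0, P_y = 110.1 kN, Q_y = 40.39 kN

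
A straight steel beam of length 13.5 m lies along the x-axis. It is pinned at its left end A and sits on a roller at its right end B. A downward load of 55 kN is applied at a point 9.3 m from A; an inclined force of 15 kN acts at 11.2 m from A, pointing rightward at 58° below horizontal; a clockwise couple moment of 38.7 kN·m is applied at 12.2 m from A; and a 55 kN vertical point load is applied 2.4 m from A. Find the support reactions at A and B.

ΣM about A: B_y·13.5 − 55·9.3 − 15·sin58°·11.2 − 38.7 − 55·2.4 = 0 → B_y = 824.672/13.5 = 61.0868 ≈ 61.09 kN.
ΣF_y = 0: A_y + 61.0868 − 55 − 15·sin58° − 55 = 0 → A_y = 61.63 kN.
ΣF_x = 0: A_x + 15·cos58° = 0 → A_x = -7.949 kN.

A_x = -7.949 kN, A_y = 61.63 kN, B_y = 61.09 kN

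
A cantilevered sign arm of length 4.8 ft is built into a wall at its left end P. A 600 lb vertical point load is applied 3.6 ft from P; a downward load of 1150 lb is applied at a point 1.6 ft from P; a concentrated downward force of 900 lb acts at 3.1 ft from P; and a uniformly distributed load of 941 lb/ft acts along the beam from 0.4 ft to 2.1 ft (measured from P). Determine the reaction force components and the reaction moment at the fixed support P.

P_x = 0, P_y = 4250 lb, M_P = 8790 lb·ft

Resultant of the distributed load: 941 × 1.7 = 1599.7 lb at 1.25 ft from P.
ΣF_x = 0: P_x = 0.
ΣF_y = 0: P_y − 600 − 1150 − 900 − 941·1.7 = 0 → P_y = 4250 lb.
ΣM about P: M_P − 600·3.6 − 1150·1.6 − 900·3.1 − (941·1.7)·1.25 = 0 → M_P = 8790 lb·ft.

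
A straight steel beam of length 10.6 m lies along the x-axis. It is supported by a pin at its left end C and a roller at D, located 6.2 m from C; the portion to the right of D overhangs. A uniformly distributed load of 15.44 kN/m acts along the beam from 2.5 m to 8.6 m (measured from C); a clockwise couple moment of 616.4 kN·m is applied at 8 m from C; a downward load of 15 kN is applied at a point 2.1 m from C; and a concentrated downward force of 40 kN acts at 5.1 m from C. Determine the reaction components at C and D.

Resultant of the distributed load: 15.44 × 6.1 = 94.184 kN at 5.55 m from C.
Taking moments about C: D_y·6.2 − (15.44·6.1)·5.55 − 616.4 − 15·2.1 − 40·5.1 = 0 → D_y = 1374.6212/6.2 = 221.713 ≈ 221.7 kN.
ΣF_y = 0: C_y + 221.713 − 15.44·6.1 − 15 − 40 = 0 → C_y = -72.53 kN.
ΣF_x = 0: no horizontal applied forces, so C_x = 0.

C_x = 0, C_y = -72.53 kN, D_y = 221.7 kN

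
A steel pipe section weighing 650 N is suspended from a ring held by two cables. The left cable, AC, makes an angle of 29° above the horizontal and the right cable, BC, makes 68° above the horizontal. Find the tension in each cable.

ΣF_x = 0: −T_AC·cos29° + T_BC·cos68° = 0 → T_BC = 2.33477·T_AC.
ΣF_y = 0: T_AC·sin29° + T_BC·sin68° = 650.
Substitute: T_AC·(0.48481 + 2.33477·0.927184) = 650 → T_AC = 245.323 ≈ 245.3 N.
Then T_BC = 2.33477 × 245.323 = 572.8 N.

T_AC = 245.3 N, T_BC = 572.8 N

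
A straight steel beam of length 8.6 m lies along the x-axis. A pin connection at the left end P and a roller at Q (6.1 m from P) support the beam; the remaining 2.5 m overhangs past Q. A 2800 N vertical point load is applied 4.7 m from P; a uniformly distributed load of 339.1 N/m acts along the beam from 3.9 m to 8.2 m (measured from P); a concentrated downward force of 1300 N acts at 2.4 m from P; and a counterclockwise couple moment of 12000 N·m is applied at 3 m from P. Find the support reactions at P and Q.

Resultant of the distributed load: 339.1 × 4.3 = 1458.13 N at 6.05 m from P.
Moments about P: Q_y·6.1 − 2800·4.7 − (339.1·4.3)·6.05 − 1300·2.4 + 12000 = 0 → Q_y = 13101.6865/6.1 = 2147.82 ≈ 2148 N.
ΣF_y = 0: P_y + 2147.82 − 2800 − 339.1·4.3 − 1300 = 0 → P_y = 3410 N.
ΣF_x = 0: no horizontal applied forces, so P_x = 0.

P_x = 0, P_y = 3410 N, Q_y = 2148 N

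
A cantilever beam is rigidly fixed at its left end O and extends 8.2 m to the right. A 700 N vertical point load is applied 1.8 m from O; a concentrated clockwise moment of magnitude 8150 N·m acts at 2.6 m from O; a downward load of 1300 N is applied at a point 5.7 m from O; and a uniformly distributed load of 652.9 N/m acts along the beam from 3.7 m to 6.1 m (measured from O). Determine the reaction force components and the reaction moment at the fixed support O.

O_x = 0, O_y = 3567 N, M_O = 24500 N·m

Resultant of the distributed load: 652.9 × 2.4 = 1566.96 N at 4.9 m from O.
ΣF_x = 0: O_x = 0.
ΣF_y = 0: O_y − 700 − 1300 − 652.9·2.4 = 0 → O_y = 3567 N.
ΣM about O: M_O − 700·1.8 − 8150 − 1300·5.7 − (652.9·2.4)·4.9 = 0 → M_O = 24500 N·m.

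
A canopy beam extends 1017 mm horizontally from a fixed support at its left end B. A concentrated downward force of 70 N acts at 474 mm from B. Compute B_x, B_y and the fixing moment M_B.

B_x = 0, B_y = 70.00 N, M_B = 33180 N·mm

ΣF_x = 0: B_x = 0.
ΣF_y = 0: B_y − 70 = 0 → B_y = 70.00 N.
ΣM about B: M_B − 70·474 = 0 → M_B = 33180 N·mm.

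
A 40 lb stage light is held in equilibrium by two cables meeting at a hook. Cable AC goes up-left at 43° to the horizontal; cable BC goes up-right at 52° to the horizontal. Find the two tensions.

ΣF_x = 0: −T_AC·cos43° + T_BC·cos52° = 0 → T_BC = 1.18792·T_AC.
ΣF_y = 0: T_AC·sin43° + T_BC·sin52° = 40.
Substitute: T_AC·(0.681998 + 1.18792·0.788011) = 40 → T_AC = 24.7205 ≈ 24.72 lb.
Then T_BC = 1.18792 × 24.7205 = 29.37 lb.

T_AC = 24.72 lb, T_BC = 29.37 lb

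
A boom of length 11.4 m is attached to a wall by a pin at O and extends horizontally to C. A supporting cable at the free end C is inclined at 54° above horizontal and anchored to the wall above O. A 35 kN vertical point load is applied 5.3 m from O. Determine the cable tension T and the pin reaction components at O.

ΣM about O: T·sin54°·11.4 − 35·5.3 = 0 → T = 185.5/(11.4·0.809017) = 20.1132 ≈ 20.11 kN.
ΣF_x = 0: O_x − T·cos54° = 0 → O_x = 20.1132 × 0.587785 = 11.82 kN.
ΣF_y = 0: O_y + T·sin54° − 35 = 0 → O_y = 35 − 20.1132 × 0.809017 = 18.73 kN.

T = 20.11 kN, O_x = 11.82 kN, O_y = 18.73 kN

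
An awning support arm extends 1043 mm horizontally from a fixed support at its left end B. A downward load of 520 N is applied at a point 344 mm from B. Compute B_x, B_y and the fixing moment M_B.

B_x = 0, B_y = 520.0 N, M_B = 178900 N·mm

ΣF_x = 0: B_x = 0.
ΣF_y = 0: B_y − 520 = 0 → B_y = 520.0 N.
ΣM about B: M_B − 520·344 = 0 → M_B = 178900 N·mm.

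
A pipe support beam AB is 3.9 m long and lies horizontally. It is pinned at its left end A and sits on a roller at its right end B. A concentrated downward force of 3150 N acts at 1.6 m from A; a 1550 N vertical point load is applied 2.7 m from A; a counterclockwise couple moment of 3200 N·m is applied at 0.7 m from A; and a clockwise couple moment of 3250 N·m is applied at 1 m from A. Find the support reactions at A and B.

Taking moments about A: B_y·3.9 − 3150·1.6 − 1550·2.7 + 3200 − 3250 = 0 → B_y = 9275/3.9 = 2378.21 ≈ 2378 N.
ΣF_y = 0: A_y + 2378.21 − 3150 − 1550 = 0 → A_y = 2322 N.
ΣF_x = 0: no horizontal applied forces, so A_x = 0.

A_x = 0, A_y = 2322 N, B_y = 2378 N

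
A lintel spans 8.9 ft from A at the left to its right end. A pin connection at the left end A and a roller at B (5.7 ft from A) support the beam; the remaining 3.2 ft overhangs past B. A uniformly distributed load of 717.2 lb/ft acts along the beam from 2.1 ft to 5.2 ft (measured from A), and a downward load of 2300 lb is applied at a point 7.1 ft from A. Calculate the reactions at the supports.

Resultant of the distributed load: 717.2 × 3.1 = 2223.32 lb at 3.65 ft from A.
ΣM about A: B_y·5.7 − (717.2·3.1)·3.65 − 2300·7.1 = 0 → B_y = 24445.118/5.7 = 4288.62 ≈ 4289 lb.
ΣF_y = 0: A_y + 4288.62 − 717.2·3.1 − 2300 = 0 → A_y = 234.7 lb.
ΣF_x = 0: no horizontal applied forces, so A_x = 0.

A_x = 0, A_y = 234.7 lb, B_y = 4289 lb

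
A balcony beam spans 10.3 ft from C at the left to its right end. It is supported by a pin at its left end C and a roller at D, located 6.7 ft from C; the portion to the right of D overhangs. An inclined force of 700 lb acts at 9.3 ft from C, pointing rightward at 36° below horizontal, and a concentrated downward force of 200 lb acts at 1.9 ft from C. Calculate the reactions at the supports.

C_x = -566.3 lb, C_y = -16.38 lb, D_y = 627.8 lb

Moments about C: D_y·6.7 − 700·sin36°·9.3 − 200·1.9 = 0 → D_y = 4206.48/6.7 = 627.833 ≈ 627.8 lb.
ΣF_y = 0: C_y + 627.833 − 700·sin36° − 200 = 0 → C_y = -16.38 lb.
ΣF_x = 0: C_x + 700·cos36° = 0 → C_x = -566.3 lb.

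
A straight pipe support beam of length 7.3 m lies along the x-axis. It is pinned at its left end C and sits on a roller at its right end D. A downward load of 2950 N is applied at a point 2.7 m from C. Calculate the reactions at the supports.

C_x = 0, C_y = 1859 N, D_y = 1091 N

Taking moments about C: D_y·7.3 − 2950·2.7 = 0 → D_y = 7965/7.3 = 1091.1 ≈ 1091 N.
ΣF_y = 0: C_y + 1091.1 − 2950 = 0 → C_y = 1859 N.
ΣF_x = 0: no horizontal applied forces, so C_x = 0.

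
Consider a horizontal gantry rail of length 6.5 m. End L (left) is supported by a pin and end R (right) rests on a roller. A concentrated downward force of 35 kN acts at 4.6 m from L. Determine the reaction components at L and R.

ΣM about L: R_y·6.5 − 35·4.6 = 0 → R_y = 161/6.5 = 24.7692 ≈ 24.77 kN.
ΣF_y = 0: L_y + 24.7692 − 35 = 0 → L_y = 10.23 kN.
ΣF_x = 0: no horizontal applied forces, so L_x = 0.

L_x = 0, L_y = 10.23 kN, R_y = 24.77 kN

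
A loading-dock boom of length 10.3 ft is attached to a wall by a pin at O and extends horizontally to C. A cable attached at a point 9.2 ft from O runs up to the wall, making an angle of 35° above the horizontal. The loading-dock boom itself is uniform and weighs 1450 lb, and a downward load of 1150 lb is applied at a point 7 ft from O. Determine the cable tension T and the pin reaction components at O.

T = 2941 lb, O_x = 2409 lb, O_y = 913.3 lb

ΣM about O: T·sin35°·9.2 − 1450·5.15 − 1150·7 = 0 → T = 15517.5/(9.2·0.573576) = 2940.65 ≈ 2941 lb.
ΣF_x = 0: O_x − T·cos35° = 0 → O_x = 2940.65 × 0.819152 = 2409 lb.
ΣF_y = 0: O_y + T·sin35° − 1450 − 1150 = 0 → O_y = 2600 − 2940.65 × 0.573576 = 913.3 lb.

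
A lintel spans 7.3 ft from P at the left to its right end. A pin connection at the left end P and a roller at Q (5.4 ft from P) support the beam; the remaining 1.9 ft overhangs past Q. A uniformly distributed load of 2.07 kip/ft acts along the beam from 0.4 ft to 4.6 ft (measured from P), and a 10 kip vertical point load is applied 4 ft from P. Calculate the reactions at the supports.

Resultant of the distributed load: 2.07 × 4.2 = 8.694 kip at 2.5 ft from P.
Moments about P: Q_y·5.4 − (2.07·4.2)·2.5 − 10·4 = 0 → Q_y = 61.735/5.4 = 11.4324 ≈ 11.43 kip.
ΣF_y = 0: P_y + 11.4324 − 2.07·4.2 − 10 = 0 → P_y = 7.262 kip.
ΣF_x = 0: no horizontal applied forces, so P_x = 0.

P_x = 0, P_y = 7.262 kip, Q_y = 11.43 kip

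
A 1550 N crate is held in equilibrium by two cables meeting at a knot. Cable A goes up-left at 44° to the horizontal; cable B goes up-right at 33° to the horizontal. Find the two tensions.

T_A = 1334 N, T_B = 1144 N

ΣF_x = 0: −T_A·cos44° + T_B·cos33° = 0 → T_B = 0.857714·T_A.
ΣF_y = 0: T_A·sin44° + T_B·sin33° = 1550.
Substitute: T_A·(0.694658 + 0.857714·0.544639) = 1550 → T_A = 1334.13 ≈ 1334 N.
Then T_B = 0.857714 × 1334.13 = 1144 N.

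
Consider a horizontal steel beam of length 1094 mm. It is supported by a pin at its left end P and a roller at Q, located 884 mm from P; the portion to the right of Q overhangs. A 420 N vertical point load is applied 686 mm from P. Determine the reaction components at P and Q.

Taking moments about P: Q_y·884 − 420·686 = 0 → Q_y = 288120/884 = 325.928 ≈ 325.9 N.
ΣF_y = 0: P_y + 325.928 − 420 = 0 → P_y = 94.07 N.
ΣF_x = 0: no horizontal applied forces, so P_x = 0.

P_x = 0, P_y = 94.07 N, Q_y = 325.9 N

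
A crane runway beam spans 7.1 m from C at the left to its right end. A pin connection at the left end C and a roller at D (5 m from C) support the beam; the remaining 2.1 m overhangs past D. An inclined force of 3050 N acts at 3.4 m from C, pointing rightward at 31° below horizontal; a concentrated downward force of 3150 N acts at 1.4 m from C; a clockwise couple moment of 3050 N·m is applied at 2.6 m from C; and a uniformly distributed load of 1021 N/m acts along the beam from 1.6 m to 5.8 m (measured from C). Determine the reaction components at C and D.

Resultant of the distributed load: 1021 × 4.2 = 4288.2 N at 3.7 m from C.
ΣM about C: D_y·5 − 3050·sin31°·3.4 − 3150·1.4 − 3050 − (1021·4.2)·3.7 = 0 → D_y = 28667.3/5 = 5733.46 ≈ 5733 N.
ΣF_y = 0: C_y + 5733.46 − 3050·sin31° − 3150 − 1021·4.2 = 0 → C_y = 3276 N.
ΣF_x = 0: C_x + 3050·cos31° = 0 → C_x = -2614 N.

C_x = -2614 N, C_y = 3276 N, D_y = 5733 N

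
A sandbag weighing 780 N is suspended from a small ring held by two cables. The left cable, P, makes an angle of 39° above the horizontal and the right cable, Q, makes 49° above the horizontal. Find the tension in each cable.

T_P = 512.0 N, T_Q = 606.5 N

ΣF_x = 0: −T_P·cos39° + T_Q·cos49° = 0 → T_Q = 1.18457·T_P.
ΣF_y = 0: T_P·sin39° + T_Q·sin49° = 780.
Substitute: T_P·(0.62932 + 1.18457·0.75471) = 780 → T_P = 512.037 ≈ 512.0 N.
Then T_Q = 1.18457 × 512.037 = 606.5 N.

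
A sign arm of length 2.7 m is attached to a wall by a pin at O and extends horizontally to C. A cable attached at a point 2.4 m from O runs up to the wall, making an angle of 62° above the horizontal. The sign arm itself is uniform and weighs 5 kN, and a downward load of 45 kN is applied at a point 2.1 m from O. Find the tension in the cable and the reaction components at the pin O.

T = 47.78 kN, O_x = 22.43 kN, O_y = 7.812 kN

ΣM about O: T·sin62°·2.4 − 5·1.35 − 45·2.1 = 0 → T = 101.25/(2.4·0.882948) = 47.7803 ≈ 47.78 kN.
ΣF_x = 0: O_x − T·cos62° = 0 → O_x = 47.7803 × 0.469472 = 22.43 kN.
ΣF_y = 0: O_y + T·sin62° − 5 − 45 = 0 → O_y = 50 − 47.7803 × 0.882948 = 7.812 kN.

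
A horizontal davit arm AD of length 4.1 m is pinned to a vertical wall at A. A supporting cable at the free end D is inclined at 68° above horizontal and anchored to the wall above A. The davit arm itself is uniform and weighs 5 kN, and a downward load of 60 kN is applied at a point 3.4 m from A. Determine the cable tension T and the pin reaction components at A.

ΣM about A: T·sin68°·4.1 − 5·2.05 − 60·3.4 = 0 → T = 214.25/(4.1·0.927184) = 56.36 kN.
ΣF_x = 0: A_x − T·cos68° = 0 → A_x = 56.36 × 0.374607 = 21.11 kN.
ΣF_y = 0: A_y + T·sin68° − 5 − 60 = 0 → A_y = 65 − 56.36 × 0.927184 = 12.74 kN.

T = 56.36 kN, A_x = 21.11 kN, A_y = 12.74 kN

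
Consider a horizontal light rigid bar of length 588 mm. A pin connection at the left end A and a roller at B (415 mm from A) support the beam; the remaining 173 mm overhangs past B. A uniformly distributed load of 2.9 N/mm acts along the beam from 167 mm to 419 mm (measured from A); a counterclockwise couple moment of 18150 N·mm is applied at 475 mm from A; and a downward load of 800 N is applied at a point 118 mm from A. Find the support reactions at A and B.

A_x = 0, A_y = 831.1 N, B_y = 699.7 N

Resultant of the distributed load: 2.9 × 252 = 730.8 N at 293 mm from A.
ΣM about A: B_y·415 − (2.9·252)·293 + 18150 − 800·118 = 0 → B_y = 290374.4/415 = 699.697 ≈ 699.7 N.
ΣF_y = 0: A_y + 699.697 − 2.9·252 − 800 = 0 → A_y = 831.1 N.
ΣF_x = 0: no horizontal applied forces, so A_x = 0.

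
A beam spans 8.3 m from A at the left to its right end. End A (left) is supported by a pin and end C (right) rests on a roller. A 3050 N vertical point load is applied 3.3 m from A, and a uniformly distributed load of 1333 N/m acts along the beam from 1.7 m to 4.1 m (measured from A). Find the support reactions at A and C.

A_x = 0, A_y = 3919 N, C_y = 2330 N

Resultant of the distributed load: 1333 × 2.4 = 3199.2 N at 2.9 m from A.
Moments about A: C_y·8.3 − 3050·3.3 − (1333·2.4)·2.9 = 0 → C_y = 19342.68/8.3 = 2330.44 ≈ 2330 N.
ΣF_y = 0: A_y + 2330.44 − 3050 − 1333·2.4 = 0 → A_y = 3919 N.
ΣF_x = 0: no horizontal applied forces, so A_x = 0.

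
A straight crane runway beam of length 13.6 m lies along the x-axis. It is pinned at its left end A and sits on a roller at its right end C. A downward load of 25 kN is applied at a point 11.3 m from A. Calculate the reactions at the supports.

A_x = 0, A_y = 4.228 kN, C_y = 20.77 kN

Taking moments about A: C_y·13.6 − 25·11.3 = 0 → C_y = 282.5/13.6 = 20.7721 ≈ 20.77 kN.
ΣF_y = 0: A_y + 20.7721 − 25 = 0 → A_y = 4.228 kN.
ΣF_x = 0: no horizontal applied forces, so A_x = 0.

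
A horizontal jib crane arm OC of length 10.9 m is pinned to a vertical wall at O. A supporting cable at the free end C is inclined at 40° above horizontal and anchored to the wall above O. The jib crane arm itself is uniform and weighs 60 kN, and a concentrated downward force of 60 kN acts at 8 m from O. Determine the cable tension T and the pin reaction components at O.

T = 115.2 kN, O_x = 88.23 kN, O_y = 45.96 kN

ΣM about O: T·sin40°·10.9 − 60·5.45 − 60·8 = 0 → T = 807/(10.9·0.642788) = 115.181 ≈ 115.2 kN.
ΣF_x = 0: O_x − T·cos40° = 0 → O_x = 115.181 × 0.766044 = 88.23 kN.
ΣF_y = 0: O_y + T·sin40° − 60 − 60 = 0 → O_y = 120 − 115.181 × 0.642788 = 45.96 kN.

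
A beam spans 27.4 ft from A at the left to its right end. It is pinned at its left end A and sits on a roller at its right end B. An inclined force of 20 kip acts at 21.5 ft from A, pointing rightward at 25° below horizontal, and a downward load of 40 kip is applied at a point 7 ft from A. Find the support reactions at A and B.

ΣM about A: B_y·27.4 − 20·sin25°·21.5 − 40·7 = 0 → B_y = 461.726/27.4 = 16.8513 ≈ 16.85 kip.
ΣF_y = 0: A_y + 16.8513 − 20·sin25° − 40 = 0 → A_y = 31.60 kip.
ΣF_x = 0: A_x + 20·cos25° = 0 → A_x = -18.13 kip.

A_x = -18.13 kip, A_y = 31.60 kip, B_y = 16.85 kip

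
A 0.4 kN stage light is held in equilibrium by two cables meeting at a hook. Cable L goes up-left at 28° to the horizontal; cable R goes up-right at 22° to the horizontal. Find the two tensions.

T_L = 0.4841 kN, T_R = 0.4610 kN

ΣF_x = 0: −T_L·cos28° + T_R·cos22° = 0 → T_R = 0.95229·T_L.
ΣF_y = 0: T_L·sin28° + T_R·sin22° = 0.4.
Substitute: T_L·(0.469472 + 0.95229·0.374607) = 0.4 → T_L = 0.48414 ≈ 0.4841 kN.
Then T_R = 0.95229 × 0.48414 = 0.4610 kN.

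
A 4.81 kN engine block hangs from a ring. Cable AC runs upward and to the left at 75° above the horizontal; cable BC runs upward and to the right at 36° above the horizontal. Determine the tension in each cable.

T_AC = 4.168 kN, T_BC = 1.333 kN

ΣF_x = 0: −T_AC·cos75° + T_BC·cos36° = 0 → T_BC = 0.319918·T_AC.
ΣF_y = 0: T_AC·sin75° + T_BC·sin36° = 4.81.
Substitute: T_AC·(0.965926 + 0.319918·0.587785) = 4.81 → T_AC = 4.16822 ≈ 4.168 kN.
Then T_BC = 0.319918 × 4.16822 = 1.333 kN.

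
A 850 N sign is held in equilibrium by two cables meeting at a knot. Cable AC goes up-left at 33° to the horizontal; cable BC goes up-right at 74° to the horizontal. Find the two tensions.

T_AC = 245.0 N, T_BC = 745.4 N

ΣF_x = 0: −T_AC·cos33° + T_BC·cos74° = 0 → T_BC = 3.04266·T_AC.
ΣF_y = 0: T_AC·sin33° + T_BC·sin74° = 850.
Substitute: T_AC·(0.544639 + 3.04266·0.961262) = 850 → T_AC = 244.997 ≈ 245.0 N.
Then T_BC = 3.04266 × 244.997 = 745.4 N.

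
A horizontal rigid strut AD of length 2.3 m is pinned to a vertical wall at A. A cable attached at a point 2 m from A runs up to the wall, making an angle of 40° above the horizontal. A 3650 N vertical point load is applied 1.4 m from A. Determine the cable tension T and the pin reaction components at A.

T = 3975 N, A_x = 3045 N, A_y = 1095 N

ΣM about A: T·sin40°·2 − 3650·1.4 = 0 → T = 5110/(2·0.642788) = 3974.87 ≈ 3975 N.
ΣF_x = 0: A_x − T·cos40° = 0 → A_x = 3974.87 × 0.766044 = 3045 N.
ΣF_y = 0: A_y + T·sin40° − 3650 = 0 → A_y = 3650 − 3974.87 × 0.642788 = 1095 N.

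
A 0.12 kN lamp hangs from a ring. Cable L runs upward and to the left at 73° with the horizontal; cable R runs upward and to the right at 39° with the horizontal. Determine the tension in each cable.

T_L = 0.1006 kN, T_R = 0.03784 kN

ΣF_x = 0: −T_L·cos73° + T_R·cos39° = 0 → T_R = 0.376212·T_L.
ΣF_y = 0: T_L·sin73° + T_R·sin39° = 0.12.
Substitute: T_L·(0.956305 + 0.376212·0.62932) = 0.12 → T_L = 0.100581 ≈ 0.1006 kN.
Then T_R = 0.376212 × 0.100581 = 0.03784 kN.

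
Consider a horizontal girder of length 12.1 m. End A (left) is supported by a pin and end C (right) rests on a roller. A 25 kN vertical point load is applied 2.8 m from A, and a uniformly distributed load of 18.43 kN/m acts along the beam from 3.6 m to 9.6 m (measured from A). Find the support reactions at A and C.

Resultant of the distributed load: 18.43 × 6 = 110.58 kN at 6.6 m from A.
ΣM about A: C_y·12.1 − 25·2.8 − (18.43·6)·6.6 = 0 → C_y = 799.828/12.1 = 66.1015 ≈ 66.10 kN.
ΣF_y = 0: A_y + 66.1015 − 25 − 18.43·6 = 0 → A_y = 69.48 kN.
ΣF_x = 0: no horizontal applied forces, so A_x = 0.

A_x = 0, A_y = 69.48 kN, C_y = 66.10 kN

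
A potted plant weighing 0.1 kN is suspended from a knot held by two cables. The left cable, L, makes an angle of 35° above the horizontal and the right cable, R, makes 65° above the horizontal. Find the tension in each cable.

ΣF_x = 0: −T_L·cos35° + T_R·cos65° = 0 → T_R = 1.93828·T_L.
ΣF_y = 0: T_L·sin35° + T_R·sin65° = 0.1.
Substitute: T_L·(0.573576 + 1.93828·0.906308) = 0.1 → T_L = 0.0429138 ≈ 0.04291 kN.
Then T_R = 1.93828 × 0.0429138 = 0.08318 kN.

T_L = 0.04291 kN, T_R = 0.08318 kN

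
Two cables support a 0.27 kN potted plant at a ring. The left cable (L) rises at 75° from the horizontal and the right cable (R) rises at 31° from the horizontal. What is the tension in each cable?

ΣF_x = 0: −T_L·cos75° + T_R·cos31° = 0 → T_R = 0.301947·T_L.
ΣF_y = 0: T_L·sin75° + T_R·sin31° = 0.27.
Substitute: T_L·(0.965926 + 0.301947·0.515038) = 0.27 → T_L = 0.240762 ≈ 0.2408 kN.
Then T_R = 0.301947 × 0.240762 = 0.07270 kN.

T_L = 0.2408 kN, T_R = 0.07270 kN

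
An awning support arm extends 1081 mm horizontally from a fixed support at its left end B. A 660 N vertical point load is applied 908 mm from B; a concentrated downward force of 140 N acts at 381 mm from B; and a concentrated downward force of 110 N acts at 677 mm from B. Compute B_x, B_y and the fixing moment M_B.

B_x = 0, B_y = 910.0 N, M_B = 727100 N·mm

ΣF_x = 0: B_x = 0.
ΣF_y = 0: B_y − 660 − 140 − 110 = 0 → B_y = 910.0 N.
ΣM about B: M_B − 660·908 − 140·381 − 110·677 = 0 → M_B = 727100 N·mm.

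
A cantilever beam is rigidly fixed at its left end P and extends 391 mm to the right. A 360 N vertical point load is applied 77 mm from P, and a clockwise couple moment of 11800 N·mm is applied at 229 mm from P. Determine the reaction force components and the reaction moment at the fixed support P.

ΣF_x = 0: P_x = 0.
ΣF_y = 0: P_y − 360 = 0 → P_y = 360.0 N.
ΣM about P: M_P − 360·77 − 11800 = 0 → M_P = 39520 N·mm.

P_x = 0, P_y = 360.0 N, M_P = 39520 N·mm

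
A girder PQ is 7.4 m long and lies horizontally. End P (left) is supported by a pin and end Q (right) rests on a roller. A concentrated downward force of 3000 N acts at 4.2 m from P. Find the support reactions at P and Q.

P_x = 0, P_y = 1297 N, Q_y = 1703 N

Moments about P: Q_y·7.4 − 3000·4.2 = 0 → Q_y = 12600/7.4 = 1702.7 ≈ 1703 N.
ΣF_y = 0: P_y + 1702.7 − 3000 = 0 → P_y = 1297 N.
ΣF_x = 0: no horizontal applied forces, so P_x = 0.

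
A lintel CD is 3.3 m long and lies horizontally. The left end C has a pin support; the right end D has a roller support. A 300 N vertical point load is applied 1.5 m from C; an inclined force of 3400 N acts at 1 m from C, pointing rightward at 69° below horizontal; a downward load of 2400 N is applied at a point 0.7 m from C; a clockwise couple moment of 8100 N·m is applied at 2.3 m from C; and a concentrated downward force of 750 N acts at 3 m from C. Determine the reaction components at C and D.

C_x = -1218 N, C_y = 1880 N, D_y = 4744 N

ΣM about C: D_y·3.3 − 300·1.5 − 3400·sin69°·1 − 2400·0.7 − 8100 − 750·3 = 0 → D_y = 15654.2/3.3 = 4743.7 ≈ 4744 N.
ΣF_y = 0: C_y + 4743.7 − 300 − 3400·sin69° − 2400 − 750 = 0 → C_y = 1880 N.
ΣF_x = 0: C_x + 3400·cos69° = 0 → C_x = -1218 N.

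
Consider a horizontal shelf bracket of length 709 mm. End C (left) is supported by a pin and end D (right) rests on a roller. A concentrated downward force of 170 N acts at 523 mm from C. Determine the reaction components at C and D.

Moments about C: D_y·709 − 170·523 = 0 → D_y = 88910/709 = 125.402 ≈ 125.4 N.
ΣF_y = 0: C_y + 125.402 − 170 = 0 → C_y = 44.60 N.
ΣF_x = 0: no horizontal applied forces, so C_x = 0.

C_x = 0, C_y = 44.60 N, D_y = 125.4 N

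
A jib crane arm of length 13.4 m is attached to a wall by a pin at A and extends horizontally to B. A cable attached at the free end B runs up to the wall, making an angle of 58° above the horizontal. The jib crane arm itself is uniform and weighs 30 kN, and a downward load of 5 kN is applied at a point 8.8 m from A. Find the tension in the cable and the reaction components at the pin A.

T = 21.56 kN, A_x = 11.42 kN, A_y = 16.72 kN

ΣM about A: T·sin58°·13.4 − 30·6.7 − 5·8.8 = 0 → T = 245/(13.4·0.848048) = 21.5596 ≈ 21.56 kN.
ΣF_x = 0: A_x − T·cos58° = 0 → A_x = 21.5596 × 0.529919 = 11.42 kN.
ΣF_y = 0: A_y + T·sin58° − 30 − 5 = 0 → A_y = 35 − 21.5596 × 0.848048 = 16.72 kN.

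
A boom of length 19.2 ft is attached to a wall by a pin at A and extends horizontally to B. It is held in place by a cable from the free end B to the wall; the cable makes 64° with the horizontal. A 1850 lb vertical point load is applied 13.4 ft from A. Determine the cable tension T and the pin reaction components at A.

ΣM about A: T·sin64°·19.2 − 1850·13.4 = 0 → T = 24790/(19.2·0.898794) = 1436.53 ≈ 1437 lb.
ΣF_x = 0: A_x − T·cos64° = 0 → A_x = 1436.53 × 0.438371 = 629.7 lb.
ΣF_y = 0: A_y + T·sin64° − 1850 = 0 → A_y = 1850 − 1436.53 × 0.898794 = 558.9 lb.

T = 1437 lb, A_x = 629.7 lb, A_y = 558.9 lb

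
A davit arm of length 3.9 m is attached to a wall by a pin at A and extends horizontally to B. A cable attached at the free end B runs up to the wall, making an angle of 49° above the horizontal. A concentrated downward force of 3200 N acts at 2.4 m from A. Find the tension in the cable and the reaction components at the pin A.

ΣM about A: T·sin49°·3.9 − 3200·2.4 = 0 → T = 7680/(3.9·0.75471) = 2609.25 ≈ 2609 N.
ΣF_x = 0: A_x − T·cos49° = 0 → A_x = 2609.25 × 0.656059 = 1712 N.
ΣF_y = 0: A_y + T·sin49° − 3200 = 0 → A_y = 3200 − 2609.25 × 0.75471 = 1231 N.

T = 2609 N, A_x = 1712 N, A_y = 1231 N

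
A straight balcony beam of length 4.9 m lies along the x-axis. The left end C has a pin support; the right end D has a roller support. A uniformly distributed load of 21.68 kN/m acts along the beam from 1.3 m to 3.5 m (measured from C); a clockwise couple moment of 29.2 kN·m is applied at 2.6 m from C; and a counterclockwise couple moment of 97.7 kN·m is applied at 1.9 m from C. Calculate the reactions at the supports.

C_x = 0, C_y = 38.31 kN, D_y = 9.382 kN

Resultant of the distributed load: 21.68 × 2.2 = 47.696 kN at 2.4 m from C.
Taking moments about C: D_y·4.9 − (21.68·2.2)·2.4 − 29.2 + 97.7 = 0 → D_y = 45.9704/4.9 = 9.38171 ≈ 9.382 kN.
ΣF_y = 0: C_y + 9.38171 − 21.68·2.2 = 0 → C_y = 38.31 kN.
ΣF_x = 0: no horizontal applied forces, so C_x = 0.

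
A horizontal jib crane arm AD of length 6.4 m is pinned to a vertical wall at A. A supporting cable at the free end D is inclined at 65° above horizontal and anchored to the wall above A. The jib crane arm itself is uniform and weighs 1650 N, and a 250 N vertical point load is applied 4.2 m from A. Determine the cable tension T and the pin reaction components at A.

ΣM about A: T·sin65°·6.4 − 1650·3.2 − 250·4.2 = 0 → T = 6330/(6.4·0.906308) = 1091.31 ≈ 1091 N.
ΣF_x = 0: A_x − T·cos65° = 0 → A_x = 1091.31 × 0.422618 = 461.2 N.
ΣF_y = 0: A_y + T·sin65° − 1650 − 250 = 0 → A_y = 1900 − 1091.31 × 0.906308 = 910.9 N.

T = 1091 N, A_x = 461.2 N, A_y = 910.9 N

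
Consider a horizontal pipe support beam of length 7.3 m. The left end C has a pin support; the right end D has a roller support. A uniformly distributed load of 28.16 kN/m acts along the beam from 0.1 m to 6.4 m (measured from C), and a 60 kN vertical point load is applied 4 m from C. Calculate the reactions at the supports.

C_x = 0, C_y = 125.5 kN, D_y = 111.9 kN

Resultant of the distributed load: 28.16 × 6.3 = 177.408 kN at 3.25 m from C.
Moments about C: D_y·7.3 − (28.16·6.3)·3.25 − 60·4 = 0 → D_y = 816.576/7.3 = 111.86 ≈ 111.9 kN.
ΣF_y = 0: C_y + 111.86 − 28.16·6.3 − 60 = 0 → C_y = 125.5 kN.
ΣF_x = 0: no horizontal applied forces, so C_x = 0.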